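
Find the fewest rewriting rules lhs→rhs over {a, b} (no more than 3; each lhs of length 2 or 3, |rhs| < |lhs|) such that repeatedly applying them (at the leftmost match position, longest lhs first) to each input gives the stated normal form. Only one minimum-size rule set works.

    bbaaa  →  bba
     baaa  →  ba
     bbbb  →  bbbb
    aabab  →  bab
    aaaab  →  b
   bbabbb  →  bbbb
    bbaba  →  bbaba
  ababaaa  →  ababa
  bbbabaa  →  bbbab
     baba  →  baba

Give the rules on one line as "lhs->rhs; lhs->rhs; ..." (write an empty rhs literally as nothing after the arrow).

  | bbaaa => bba
  | baaa => ba
  | bbbb
  | aabab => bab

aa->; abb->b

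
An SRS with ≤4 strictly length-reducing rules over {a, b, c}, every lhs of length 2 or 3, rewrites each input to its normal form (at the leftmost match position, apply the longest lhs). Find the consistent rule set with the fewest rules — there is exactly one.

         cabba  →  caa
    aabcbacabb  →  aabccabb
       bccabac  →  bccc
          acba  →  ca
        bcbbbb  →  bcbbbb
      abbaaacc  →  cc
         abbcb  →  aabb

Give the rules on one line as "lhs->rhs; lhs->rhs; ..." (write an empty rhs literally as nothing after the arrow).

ac->c; ba->a; bbc->ab

  | cabba => caba => caa
  | aabcbacabb => aabcacabb => aabccabb
  | bccabac => bccaac => bccac => bccc
  | acba => cba => ca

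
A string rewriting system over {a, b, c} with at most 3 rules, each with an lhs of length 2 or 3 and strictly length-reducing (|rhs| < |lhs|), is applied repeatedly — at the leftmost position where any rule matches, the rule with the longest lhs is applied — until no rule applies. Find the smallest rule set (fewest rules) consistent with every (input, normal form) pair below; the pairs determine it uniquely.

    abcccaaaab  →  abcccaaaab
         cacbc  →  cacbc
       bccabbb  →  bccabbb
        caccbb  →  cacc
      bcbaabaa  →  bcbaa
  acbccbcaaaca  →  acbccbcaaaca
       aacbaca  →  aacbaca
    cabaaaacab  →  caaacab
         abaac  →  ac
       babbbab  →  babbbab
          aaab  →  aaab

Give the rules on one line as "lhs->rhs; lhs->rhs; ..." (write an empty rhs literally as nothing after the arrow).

aba->; cbb->c

  | abcccaaaab
  | cacbc
  | bccabbb
  | caccbb => cacc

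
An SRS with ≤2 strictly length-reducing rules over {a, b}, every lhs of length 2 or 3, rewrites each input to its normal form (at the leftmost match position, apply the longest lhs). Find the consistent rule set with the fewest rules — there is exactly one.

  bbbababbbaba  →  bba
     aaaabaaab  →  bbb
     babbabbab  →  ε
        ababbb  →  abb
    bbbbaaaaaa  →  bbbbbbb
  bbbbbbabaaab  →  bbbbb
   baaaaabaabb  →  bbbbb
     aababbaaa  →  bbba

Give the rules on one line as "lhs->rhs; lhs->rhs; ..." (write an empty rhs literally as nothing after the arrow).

aa->b; bab->

  | bbbababbbaba => bbabbbaba => bbbaba => bba
  | aaaabaaab => baabaaab => bbbaaab => bbbbab => bbb
  | babbabbab => babbab => bab => ε
  | ababbb => abb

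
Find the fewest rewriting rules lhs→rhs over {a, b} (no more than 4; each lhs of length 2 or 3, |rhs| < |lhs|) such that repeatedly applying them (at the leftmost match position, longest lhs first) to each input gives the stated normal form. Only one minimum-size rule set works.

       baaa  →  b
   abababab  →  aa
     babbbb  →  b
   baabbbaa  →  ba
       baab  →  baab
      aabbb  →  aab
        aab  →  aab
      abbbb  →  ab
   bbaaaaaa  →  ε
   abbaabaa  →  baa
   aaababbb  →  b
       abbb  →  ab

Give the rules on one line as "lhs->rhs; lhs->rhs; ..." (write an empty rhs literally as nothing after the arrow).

  | baaa => b
  | abababab => aabab => aa
  | babbbb => bbb => bb => b
  | baabbbaa => baabbaa => baaaa => ba

aaa->; bab->; bb->b; bba->a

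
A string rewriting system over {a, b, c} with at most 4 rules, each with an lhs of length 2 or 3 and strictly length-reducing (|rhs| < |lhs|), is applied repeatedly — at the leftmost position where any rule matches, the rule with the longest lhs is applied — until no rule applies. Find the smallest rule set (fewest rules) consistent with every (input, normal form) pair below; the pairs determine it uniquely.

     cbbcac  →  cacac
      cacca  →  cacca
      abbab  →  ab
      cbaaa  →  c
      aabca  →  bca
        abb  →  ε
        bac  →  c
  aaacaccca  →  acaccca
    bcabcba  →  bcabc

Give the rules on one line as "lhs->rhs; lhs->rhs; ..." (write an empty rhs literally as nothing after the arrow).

aa->; ba->; bb->a

  | cbbcac => cacac
  | cacca
  | abbab => aaab => ab
  | cbaaa => caa => c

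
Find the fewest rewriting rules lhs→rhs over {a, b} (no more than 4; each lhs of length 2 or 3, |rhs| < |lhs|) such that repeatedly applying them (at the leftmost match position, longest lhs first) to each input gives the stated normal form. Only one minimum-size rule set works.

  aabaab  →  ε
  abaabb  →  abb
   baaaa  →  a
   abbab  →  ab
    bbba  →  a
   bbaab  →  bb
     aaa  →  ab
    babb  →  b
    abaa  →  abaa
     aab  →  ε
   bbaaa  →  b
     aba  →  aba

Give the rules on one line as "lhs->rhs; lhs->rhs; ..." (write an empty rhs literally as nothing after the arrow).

  | aabaab => aab => ε
  | abaabb => abb
  | baaaa => baba => a
  | abbab => ab

aaa->ab; aab->; bab->; bbb->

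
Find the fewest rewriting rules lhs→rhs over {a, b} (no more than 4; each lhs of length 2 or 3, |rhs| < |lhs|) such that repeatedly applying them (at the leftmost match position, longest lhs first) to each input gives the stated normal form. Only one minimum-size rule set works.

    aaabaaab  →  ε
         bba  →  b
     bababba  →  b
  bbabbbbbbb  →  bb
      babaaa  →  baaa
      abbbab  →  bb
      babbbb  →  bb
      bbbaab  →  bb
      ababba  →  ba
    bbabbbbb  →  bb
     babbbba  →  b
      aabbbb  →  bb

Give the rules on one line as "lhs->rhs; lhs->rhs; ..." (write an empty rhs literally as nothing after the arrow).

  | aaabaaab => abaaab => aaab => ab => ε
  | bba => b
  | bababba => babba => bba => b
  | bbabbbbbbb => bbbbbbbb => bbbbbb => bbbb => bb

aab->b; ab->; bba->b; bbb->b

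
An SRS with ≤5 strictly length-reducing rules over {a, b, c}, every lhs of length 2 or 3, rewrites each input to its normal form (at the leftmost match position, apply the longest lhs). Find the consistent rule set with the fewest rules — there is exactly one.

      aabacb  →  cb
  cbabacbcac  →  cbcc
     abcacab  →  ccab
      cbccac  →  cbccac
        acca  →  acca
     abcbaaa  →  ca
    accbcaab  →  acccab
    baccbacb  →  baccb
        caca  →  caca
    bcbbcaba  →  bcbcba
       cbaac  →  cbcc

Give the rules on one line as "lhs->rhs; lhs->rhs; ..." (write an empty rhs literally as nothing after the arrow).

aa->c; abc->bc; acb->; bca->aa

  | aabacb => cbacb => cb
  | cbabacbcac => cbabcac => cbbcac => cbaac => cbcc
  | abcacab => bcacab => aacab => ccab
  | cbccac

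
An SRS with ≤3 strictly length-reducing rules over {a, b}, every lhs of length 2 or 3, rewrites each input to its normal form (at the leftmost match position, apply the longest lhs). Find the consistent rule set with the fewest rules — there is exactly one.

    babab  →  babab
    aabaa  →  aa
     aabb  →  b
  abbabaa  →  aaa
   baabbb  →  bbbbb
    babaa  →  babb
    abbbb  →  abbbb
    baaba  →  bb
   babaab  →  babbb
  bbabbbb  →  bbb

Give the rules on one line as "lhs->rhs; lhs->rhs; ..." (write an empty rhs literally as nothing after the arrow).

  | babab
  | aabaa => aa
  | aabb => b
  | abbabaa => aaabaa => aaa

aab->; baa->bb; bba->aa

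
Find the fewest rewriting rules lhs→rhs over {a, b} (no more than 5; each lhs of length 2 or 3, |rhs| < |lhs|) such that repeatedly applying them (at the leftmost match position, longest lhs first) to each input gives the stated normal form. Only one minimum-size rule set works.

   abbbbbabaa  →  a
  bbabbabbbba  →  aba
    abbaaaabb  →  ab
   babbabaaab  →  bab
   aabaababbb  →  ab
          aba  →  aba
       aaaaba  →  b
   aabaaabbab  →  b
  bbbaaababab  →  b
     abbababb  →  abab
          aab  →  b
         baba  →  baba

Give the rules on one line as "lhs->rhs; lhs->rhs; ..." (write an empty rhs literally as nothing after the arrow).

aa->b; bb->b; bba->; bbb->a

  | abbbbbabaa => aabbabaa => bbbabaa => aabaa => bbaa => a
  | bbabbabbbba => bbabbbba => bbbba => aba
  | abbaaaabb => aaaabb => baabb => bbbb => ab
  | babbabaaab => babaaab => babbab => bab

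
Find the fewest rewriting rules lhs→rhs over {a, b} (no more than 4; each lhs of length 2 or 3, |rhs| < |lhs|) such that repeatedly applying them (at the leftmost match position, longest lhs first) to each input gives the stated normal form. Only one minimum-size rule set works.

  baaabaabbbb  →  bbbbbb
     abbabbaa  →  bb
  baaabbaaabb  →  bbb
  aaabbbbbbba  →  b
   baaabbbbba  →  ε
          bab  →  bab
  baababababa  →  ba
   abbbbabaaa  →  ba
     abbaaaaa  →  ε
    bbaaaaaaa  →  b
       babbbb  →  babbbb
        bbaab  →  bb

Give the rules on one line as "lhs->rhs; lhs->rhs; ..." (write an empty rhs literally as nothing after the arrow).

  | baaabaabbbb => bbbaabbbb => baaabbbb => bbbbbb
  | abbabbaa => aaabbaa => bbbaa => baaa => bb
  | baaabbaaabb => bbbbaaabb => bbaaaabb => aaaaabb => baabb => bbb
  | aaabbbbbbba => bbbbbbbba => bbbbbbaa => bbbbaaa => bbaaaa => aaaaa => baa => b

aa->; aaa->b; aba->ba; bba->aa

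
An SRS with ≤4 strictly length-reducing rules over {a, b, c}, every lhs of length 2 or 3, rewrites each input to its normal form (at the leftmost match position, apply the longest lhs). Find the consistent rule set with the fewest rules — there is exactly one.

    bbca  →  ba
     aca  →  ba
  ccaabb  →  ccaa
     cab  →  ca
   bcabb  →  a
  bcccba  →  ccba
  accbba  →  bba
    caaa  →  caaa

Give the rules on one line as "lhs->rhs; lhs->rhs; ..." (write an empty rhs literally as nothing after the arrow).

ab->a; ac->b; bc->

  | bbca => ba
  | aca => ba
  | ccaabb => ccaab => ccaa
  | cab => ca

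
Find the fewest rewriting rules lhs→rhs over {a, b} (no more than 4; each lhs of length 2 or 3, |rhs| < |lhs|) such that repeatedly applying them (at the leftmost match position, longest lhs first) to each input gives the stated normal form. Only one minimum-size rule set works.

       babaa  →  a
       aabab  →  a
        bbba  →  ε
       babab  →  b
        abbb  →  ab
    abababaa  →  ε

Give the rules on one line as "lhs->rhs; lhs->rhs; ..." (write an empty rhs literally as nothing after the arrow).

  | babaa => baa => a
  | aabab => abb => a
  | bbba => ba => ε
  | babab => bab => b

aba->b; ba->; bb->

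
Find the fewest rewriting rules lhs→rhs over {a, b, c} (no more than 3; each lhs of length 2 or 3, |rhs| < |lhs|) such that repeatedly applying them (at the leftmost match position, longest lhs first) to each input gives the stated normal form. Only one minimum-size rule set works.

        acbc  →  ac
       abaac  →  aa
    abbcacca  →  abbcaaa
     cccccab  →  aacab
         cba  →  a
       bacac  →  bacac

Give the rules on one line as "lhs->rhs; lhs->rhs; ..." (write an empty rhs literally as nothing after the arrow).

baa->c; cb->; cc->a

  | acbc => ac
  | abaac => acc => aa
  | abbcacca => abbcaaa
  | cccccab => acccab => aacab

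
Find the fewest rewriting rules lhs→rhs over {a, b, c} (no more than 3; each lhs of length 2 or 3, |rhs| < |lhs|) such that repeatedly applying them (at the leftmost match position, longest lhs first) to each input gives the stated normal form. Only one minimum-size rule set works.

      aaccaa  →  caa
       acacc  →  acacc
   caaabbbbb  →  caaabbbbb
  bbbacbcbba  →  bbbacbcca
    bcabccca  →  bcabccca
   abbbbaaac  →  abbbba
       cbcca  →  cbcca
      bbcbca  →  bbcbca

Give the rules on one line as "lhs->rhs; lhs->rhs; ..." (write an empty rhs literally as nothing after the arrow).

aac->; cbb->cc

  | aaccaa => caa
  | acacc
  | caaabbbbb
  | bbbacbcbba => bbbacbcca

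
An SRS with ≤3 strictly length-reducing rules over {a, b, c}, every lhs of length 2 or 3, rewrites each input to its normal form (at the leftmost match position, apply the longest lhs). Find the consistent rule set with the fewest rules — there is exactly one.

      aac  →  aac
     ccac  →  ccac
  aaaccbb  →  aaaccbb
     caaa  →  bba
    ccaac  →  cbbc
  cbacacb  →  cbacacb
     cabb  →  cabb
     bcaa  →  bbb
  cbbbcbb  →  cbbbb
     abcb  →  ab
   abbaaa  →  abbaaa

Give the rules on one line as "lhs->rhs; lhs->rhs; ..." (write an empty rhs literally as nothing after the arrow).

bcb->b; caa->bb

  | aac
  | ccac
  | aaaccbb
  | caaa => bba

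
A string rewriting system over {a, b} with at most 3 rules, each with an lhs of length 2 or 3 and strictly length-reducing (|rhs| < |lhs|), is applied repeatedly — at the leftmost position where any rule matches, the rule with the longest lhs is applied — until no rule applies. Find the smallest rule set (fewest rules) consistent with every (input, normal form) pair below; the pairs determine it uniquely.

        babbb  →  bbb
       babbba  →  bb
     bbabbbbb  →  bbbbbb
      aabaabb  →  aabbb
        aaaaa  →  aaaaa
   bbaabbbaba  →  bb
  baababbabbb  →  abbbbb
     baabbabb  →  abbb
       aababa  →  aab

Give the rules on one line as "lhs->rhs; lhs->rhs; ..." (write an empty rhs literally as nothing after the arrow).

aba->ab; ba->

  | babbb => bbb
  | babbba => bbba => bb
  | bbabbbbb => bbbbbb
  | aabaabb => aababb => aabbb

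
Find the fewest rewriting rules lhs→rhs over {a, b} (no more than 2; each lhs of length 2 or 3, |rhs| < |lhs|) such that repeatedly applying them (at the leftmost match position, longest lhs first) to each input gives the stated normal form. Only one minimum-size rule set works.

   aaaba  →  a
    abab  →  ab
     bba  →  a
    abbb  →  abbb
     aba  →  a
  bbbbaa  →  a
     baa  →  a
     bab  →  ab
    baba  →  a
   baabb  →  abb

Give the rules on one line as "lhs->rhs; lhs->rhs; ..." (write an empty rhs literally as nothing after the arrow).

  | aaaba => aaba => aba => aa => a
  | abab => aab => ab
  | bba => ba => a
  | abbb

aa->a; ba->a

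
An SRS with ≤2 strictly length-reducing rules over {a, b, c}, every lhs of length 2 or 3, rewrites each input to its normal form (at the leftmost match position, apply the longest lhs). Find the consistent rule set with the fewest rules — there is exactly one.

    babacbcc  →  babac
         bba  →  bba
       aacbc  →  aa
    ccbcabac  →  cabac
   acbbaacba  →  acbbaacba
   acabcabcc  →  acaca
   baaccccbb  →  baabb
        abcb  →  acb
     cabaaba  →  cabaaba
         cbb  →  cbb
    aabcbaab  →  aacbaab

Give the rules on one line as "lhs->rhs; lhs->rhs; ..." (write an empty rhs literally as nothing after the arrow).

bc->c; cc->

  | babacbcc => babaccc => babac
  | bba
  | aacbc => aacc => aa
  | ccbcabac => bcabac => cabac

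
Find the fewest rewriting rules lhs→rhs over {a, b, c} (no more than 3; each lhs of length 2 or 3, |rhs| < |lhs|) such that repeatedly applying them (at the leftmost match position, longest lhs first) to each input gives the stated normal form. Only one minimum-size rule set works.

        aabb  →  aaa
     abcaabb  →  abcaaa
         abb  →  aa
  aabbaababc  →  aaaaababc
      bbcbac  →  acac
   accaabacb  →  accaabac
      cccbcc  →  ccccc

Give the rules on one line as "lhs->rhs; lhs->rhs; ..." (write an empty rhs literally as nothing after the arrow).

  | aabb => aaa
  | abcaabb => abcaaa
  | abb => aa
  | aabbaababc => aaaaababc

bb->a; cb->c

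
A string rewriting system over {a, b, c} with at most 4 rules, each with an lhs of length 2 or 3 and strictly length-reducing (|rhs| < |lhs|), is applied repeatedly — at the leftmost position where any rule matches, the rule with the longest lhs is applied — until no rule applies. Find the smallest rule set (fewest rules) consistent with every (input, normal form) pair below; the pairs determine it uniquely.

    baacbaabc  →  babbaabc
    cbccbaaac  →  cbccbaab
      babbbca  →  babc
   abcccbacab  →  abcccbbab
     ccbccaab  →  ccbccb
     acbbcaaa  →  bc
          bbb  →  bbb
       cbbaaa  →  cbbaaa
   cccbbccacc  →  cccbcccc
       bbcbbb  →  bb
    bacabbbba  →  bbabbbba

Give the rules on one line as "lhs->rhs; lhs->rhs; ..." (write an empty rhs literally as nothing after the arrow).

ac->b; bbc->bc; bcb->; ca->c

  | baacbaabc => babbaabc
  | cbccbaaac => cbccbaab
  | babbbca => babbca => babca => babc
  | abcccbacab => abcccbbab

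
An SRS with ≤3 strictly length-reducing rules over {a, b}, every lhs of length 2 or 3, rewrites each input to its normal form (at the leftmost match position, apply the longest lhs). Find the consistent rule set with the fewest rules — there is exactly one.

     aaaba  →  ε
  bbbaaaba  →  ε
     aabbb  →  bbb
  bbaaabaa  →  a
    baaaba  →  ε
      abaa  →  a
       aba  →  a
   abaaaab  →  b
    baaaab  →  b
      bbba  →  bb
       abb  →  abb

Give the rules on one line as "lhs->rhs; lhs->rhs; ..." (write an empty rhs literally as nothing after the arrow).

  | aaaba => aaba => ba => ε
  | bbbaaaba => bbaaba => baba => ba => ε
  | aabbb => bbb
  | bbaaabaa => baabaa => abaa => aa => a

aa->a; aab->b; ba->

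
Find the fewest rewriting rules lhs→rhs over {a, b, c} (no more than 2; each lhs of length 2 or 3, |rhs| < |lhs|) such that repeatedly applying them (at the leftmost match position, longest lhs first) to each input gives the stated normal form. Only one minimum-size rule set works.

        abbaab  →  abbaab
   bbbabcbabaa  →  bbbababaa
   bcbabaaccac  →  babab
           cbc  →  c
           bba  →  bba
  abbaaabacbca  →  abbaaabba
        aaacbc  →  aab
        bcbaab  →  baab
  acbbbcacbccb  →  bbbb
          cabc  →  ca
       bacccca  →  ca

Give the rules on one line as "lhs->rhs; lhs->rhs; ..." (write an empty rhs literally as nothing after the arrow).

  | abbaab
  | bbbabcbabaa => bbbababaa
  | bcbabaaccac => babaaccac => bababcac => babaac => babab
  | cbc => c

ac->b; bc->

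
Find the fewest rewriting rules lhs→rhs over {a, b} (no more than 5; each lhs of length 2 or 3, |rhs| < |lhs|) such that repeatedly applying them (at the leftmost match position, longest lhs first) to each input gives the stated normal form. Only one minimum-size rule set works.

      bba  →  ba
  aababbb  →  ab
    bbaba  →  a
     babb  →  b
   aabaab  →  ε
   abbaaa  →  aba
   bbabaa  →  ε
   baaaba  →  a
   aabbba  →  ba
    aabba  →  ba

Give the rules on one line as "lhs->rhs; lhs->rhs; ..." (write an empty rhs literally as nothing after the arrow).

  | bba => ba
  | aababbb => abbb => abb => ab
  | bbaba => baba => a
  | babb => b

aa->; aab->; bab->; bb->b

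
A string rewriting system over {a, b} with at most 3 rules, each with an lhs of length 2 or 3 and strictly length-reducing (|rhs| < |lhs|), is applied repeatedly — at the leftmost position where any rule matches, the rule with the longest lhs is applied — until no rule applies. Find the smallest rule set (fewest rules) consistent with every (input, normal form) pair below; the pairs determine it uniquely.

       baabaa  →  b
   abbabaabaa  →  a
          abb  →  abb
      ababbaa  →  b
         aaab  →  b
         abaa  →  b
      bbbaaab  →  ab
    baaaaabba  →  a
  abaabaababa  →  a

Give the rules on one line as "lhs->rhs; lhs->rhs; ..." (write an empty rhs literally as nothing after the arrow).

aa->b; ba->; bba->

  | baabaa => abaa => aa => b
  | abbabaabaa => abaabaa => aabaa => bbaa => a
  | abb
  | ababbaa => abbaa => aa => b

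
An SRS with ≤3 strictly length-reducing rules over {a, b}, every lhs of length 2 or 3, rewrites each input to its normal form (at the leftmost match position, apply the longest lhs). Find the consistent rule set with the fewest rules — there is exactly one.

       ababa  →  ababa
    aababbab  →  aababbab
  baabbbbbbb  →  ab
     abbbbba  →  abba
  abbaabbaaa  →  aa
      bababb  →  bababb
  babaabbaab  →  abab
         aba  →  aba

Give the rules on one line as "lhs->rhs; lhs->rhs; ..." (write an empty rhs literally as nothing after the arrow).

  | ababa
  | aababbab
  | baabbbbbbb => abbbbbbb => abbbb => ab
  | abbbbba => abba

baa->a; bbb->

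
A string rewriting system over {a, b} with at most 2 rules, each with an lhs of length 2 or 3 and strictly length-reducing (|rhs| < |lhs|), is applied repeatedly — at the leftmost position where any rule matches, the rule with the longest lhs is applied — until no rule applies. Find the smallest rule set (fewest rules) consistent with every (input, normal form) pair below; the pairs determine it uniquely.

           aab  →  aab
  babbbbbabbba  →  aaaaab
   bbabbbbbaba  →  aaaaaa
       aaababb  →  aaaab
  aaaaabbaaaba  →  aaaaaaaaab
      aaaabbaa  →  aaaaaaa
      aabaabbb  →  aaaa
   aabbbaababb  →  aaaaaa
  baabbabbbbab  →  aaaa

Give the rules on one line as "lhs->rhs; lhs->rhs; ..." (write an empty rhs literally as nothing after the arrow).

  | aab
  | babbbbbabbba => bbbbbbabbba => abbbbabbba => aabbabbba => aaaabbba => aaaaaba => aaaaab
  | bbabbbbbaba => aabbbbbaba => aaabbbaba => aaaababa => aaaabba => aaaaaa
  | aaababb => aaabbb => aaaab

ba->b; bb->a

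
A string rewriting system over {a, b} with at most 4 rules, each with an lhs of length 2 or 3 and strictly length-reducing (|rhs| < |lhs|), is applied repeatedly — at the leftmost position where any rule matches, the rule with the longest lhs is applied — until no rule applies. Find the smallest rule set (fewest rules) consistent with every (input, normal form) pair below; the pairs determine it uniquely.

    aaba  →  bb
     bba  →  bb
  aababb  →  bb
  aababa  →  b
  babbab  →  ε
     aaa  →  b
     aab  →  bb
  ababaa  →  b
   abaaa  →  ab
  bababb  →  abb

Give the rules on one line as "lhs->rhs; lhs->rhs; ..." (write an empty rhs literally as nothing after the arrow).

  | aaba => bba => bb
  | bba => bb
  | aababb => bbabb => bb
  | aababa => bbaba => ba => b

aa->b; ba->b; bab->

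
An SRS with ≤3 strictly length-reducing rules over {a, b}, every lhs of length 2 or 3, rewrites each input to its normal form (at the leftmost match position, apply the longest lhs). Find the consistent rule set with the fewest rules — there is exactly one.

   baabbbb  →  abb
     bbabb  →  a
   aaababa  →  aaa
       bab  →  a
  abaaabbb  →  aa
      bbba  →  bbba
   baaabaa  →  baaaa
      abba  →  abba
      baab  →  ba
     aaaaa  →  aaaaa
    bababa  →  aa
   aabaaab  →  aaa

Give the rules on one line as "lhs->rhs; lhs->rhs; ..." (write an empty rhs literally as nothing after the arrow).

  | baabbbb => babbb => abb
  | bbabb => bab => a
  | aaababa => aaaba => aaa
  | bab => a

aab->a; bab->a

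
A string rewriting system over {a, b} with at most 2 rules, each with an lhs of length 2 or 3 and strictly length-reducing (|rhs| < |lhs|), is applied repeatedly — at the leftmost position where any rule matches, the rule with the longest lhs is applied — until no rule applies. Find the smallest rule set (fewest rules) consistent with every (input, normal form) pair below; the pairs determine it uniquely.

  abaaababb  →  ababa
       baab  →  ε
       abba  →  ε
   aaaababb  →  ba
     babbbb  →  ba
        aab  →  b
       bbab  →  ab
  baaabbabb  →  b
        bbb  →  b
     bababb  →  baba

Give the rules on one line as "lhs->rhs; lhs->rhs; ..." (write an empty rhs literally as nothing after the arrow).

aa->; bb->

  | abaaababb => abababb => ababa
  | baab => bb => ε
  | abba => aa => ε
  | aaaababb => aababb => babb => ba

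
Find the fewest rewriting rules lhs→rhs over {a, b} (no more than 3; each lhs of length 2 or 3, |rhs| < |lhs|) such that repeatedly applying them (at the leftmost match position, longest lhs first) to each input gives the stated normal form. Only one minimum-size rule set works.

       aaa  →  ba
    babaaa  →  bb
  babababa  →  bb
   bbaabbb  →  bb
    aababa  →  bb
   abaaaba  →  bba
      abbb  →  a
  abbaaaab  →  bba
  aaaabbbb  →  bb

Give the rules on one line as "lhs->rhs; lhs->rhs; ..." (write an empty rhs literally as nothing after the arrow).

  | aaa => ba
  | babaaa => baaaa => bbaa => bbb => bb
  | babababa => baababa => bbbaba => bbaba => bbaa => bbb => bb
  | bbaabbb => bbbbbb => bbbbb => bbbb => bbb => bb

aa->b; ab->a; bbb->bb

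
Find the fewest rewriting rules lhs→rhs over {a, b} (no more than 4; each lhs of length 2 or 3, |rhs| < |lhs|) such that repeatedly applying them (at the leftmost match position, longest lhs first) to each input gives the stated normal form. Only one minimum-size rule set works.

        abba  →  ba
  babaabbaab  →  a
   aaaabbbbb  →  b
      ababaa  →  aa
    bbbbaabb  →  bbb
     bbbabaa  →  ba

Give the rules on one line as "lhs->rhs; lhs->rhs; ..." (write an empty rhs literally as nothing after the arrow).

ab->; baa->a; bab->

  | abba => ba
  | babaabbaab => aabbaab => abaab => aab => a
  | aaaabbbbb => aaabbbb => aabbb => abb => b
  | ababaa => abaa => aa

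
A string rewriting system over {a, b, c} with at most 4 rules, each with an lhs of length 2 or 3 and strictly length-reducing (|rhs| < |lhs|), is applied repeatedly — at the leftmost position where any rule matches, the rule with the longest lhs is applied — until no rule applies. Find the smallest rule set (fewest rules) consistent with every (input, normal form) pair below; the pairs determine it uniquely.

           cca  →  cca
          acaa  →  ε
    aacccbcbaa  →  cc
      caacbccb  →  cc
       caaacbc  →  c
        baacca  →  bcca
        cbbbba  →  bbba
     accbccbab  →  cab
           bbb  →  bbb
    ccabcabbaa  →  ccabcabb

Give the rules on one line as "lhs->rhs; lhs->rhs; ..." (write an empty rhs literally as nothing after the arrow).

  | cca
  | acaa => aa => ε
  | aacccbcbaa => cccbcbaa => cccbaa => ccaa => cc
  | caacbccb => ccbccb => cccb => cc

aa->; ac->; cb->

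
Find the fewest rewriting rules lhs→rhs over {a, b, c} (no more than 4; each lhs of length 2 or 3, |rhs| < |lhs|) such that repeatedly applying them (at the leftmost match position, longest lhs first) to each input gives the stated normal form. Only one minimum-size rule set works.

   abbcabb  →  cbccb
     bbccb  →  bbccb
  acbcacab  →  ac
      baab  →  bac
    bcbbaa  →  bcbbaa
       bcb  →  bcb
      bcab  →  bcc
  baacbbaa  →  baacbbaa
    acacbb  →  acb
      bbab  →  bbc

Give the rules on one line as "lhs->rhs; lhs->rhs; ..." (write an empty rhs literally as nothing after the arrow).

  | abbcabb => cbcabb => cbccb
  | bbccb
  | acbcacab => acbaab => aab => ac
  | baab => bac

ab->c; cac->a; cba->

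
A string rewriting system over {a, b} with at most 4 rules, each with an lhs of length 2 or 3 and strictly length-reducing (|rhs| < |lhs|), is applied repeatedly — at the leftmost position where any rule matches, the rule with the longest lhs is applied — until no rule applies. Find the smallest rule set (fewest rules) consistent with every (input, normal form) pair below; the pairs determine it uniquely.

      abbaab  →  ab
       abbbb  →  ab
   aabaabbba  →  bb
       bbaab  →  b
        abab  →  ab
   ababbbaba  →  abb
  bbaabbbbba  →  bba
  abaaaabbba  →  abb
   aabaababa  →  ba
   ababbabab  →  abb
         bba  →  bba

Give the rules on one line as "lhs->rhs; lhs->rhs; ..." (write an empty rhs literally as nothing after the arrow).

aa->b; bab->b; bbb->ba

  | abbaab => abbbb => abab => ab
  | abbbb => abab => ab
  | aabaabbba => bbaabbba => bbbbbba => babbba => bbba => baa => bb
  | bbaab => bbbb => bab => b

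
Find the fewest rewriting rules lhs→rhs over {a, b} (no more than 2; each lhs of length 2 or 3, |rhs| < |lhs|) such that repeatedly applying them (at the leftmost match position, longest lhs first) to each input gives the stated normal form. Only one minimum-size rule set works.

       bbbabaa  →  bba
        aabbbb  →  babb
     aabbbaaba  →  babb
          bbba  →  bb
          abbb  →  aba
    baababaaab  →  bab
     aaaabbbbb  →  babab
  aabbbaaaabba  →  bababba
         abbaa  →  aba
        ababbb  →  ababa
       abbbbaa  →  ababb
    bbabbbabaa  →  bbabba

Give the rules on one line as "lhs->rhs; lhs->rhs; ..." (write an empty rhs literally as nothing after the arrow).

aa->b; bbb->ba

  | bbbabaa => baabaa => bbbaa => baaa => bba
  | aabbbb => bbbbb => babb
  | aabbbaaba => bbbbaaba => babaaba => babbba => babaa => babb
  | bbba => baa => bb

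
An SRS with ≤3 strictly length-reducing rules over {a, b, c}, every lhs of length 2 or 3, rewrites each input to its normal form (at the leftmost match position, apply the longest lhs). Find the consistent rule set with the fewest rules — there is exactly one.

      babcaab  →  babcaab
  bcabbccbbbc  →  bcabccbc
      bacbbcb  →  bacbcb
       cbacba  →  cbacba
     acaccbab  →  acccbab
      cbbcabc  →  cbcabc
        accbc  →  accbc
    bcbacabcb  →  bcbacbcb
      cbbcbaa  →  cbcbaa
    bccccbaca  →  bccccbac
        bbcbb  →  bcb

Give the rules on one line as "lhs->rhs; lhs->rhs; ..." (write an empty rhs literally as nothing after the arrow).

  | babcaab
  | bcabbccbbbc => bcabccbbbc => bcabccbbc => bcabccbc
  | bacbbcb => bacbcb
  | cbacba

aca->ac; bb->b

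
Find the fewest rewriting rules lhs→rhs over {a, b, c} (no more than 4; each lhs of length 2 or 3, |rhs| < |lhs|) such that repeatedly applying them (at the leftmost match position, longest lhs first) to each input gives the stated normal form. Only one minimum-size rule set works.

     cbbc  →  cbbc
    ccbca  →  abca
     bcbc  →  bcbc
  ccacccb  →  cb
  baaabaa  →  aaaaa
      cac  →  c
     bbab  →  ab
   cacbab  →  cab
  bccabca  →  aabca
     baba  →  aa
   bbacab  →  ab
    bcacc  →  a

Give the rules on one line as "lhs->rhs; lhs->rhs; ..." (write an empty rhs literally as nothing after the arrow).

ac->; ba->a; cc->a

  | cbbc
  | ccbca => abca
  | bcbc
  | ccacccb => aacccb => accb => cb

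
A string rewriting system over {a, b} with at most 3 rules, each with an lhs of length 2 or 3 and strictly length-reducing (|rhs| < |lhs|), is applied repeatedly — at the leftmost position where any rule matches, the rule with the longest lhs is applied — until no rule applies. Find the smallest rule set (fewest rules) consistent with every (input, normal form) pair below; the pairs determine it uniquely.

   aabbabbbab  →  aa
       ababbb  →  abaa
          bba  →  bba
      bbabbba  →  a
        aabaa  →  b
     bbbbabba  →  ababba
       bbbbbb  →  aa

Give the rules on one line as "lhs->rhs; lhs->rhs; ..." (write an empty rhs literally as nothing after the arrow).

  | aabbabbbab => ababbbab => abaaab => abbb => aa
  | ababbb => abaa
  | bba
  | bbabbba => bbaaa => bbb => a

aaa->b; aab->a; bbb->a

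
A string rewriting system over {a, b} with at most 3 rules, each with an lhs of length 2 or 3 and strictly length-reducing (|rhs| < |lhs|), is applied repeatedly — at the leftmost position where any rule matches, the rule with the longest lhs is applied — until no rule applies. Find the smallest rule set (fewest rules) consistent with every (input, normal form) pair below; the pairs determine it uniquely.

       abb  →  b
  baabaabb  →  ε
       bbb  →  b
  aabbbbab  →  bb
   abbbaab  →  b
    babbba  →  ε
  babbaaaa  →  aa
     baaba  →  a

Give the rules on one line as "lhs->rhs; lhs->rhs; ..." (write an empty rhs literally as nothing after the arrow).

ab->; ba->; bbb->b

  | abb => b
  | baabaabb => abaabb => aabb => ab => ε
  | bbb => b
  | aabbbbab => abbbab => bbab => bb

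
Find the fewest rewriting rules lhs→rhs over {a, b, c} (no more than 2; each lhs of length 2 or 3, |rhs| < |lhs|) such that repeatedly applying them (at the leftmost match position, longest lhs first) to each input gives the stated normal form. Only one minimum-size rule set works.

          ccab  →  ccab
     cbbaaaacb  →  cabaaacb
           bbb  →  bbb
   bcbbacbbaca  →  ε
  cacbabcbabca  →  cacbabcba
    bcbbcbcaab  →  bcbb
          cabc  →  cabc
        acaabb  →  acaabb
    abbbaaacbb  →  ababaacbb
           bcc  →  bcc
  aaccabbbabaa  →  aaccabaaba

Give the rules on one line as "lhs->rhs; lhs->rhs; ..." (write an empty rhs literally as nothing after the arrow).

  | ccab
  | cbbaaaacb => cabaaacb
  | bbb
  | bcbbacbbaca => bcabcbbaca => bcbbaca => bcabca => bca => ε

bba->ab; bca->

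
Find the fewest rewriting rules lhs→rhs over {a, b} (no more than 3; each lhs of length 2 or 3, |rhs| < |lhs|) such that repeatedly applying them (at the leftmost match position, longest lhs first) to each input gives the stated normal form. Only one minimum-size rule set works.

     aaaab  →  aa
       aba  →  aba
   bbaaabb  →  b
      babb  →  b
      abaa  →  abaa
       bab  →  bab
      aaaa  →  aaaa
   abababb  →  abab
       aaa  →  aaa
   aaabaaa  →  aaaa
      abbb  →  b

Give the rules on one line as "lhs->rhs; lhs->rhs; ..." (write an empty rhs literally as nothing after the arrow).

  | aaaab => aa
  | aba
  | bbaaabb => aabb => b
  | babb => b

aab->; abb->; bba->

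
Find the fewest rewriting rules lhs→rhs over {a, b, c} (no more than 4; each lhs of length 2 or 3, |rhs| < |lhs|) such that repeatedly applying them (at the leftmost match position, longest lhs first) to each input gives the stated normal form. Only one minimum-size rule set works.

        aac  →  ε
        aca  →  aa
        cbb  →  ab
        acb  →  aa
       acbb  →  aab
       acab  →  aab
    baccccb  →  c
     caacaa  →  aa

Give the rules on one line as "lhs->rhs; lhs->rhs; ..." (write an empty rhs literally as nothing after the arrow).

  | aac => ε
  | aca => aa
  | cbb => ab
  | acb => aa

aac->; baa->c; ca->a; cb->a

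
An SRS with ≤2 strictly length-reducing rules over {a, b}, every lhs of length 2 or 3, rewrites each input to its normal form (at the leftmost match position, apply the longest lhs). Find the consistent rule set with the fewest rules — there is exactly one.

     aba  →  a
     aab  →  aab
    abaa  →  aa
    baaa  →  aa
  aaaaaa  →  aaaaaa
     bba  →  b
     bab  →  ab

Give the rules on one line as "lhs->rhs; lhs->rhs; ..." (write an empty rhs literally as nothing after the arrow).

  | aba => a
  | aab
  | abaa => aa
  | baaa => aa

ba->; bab->ab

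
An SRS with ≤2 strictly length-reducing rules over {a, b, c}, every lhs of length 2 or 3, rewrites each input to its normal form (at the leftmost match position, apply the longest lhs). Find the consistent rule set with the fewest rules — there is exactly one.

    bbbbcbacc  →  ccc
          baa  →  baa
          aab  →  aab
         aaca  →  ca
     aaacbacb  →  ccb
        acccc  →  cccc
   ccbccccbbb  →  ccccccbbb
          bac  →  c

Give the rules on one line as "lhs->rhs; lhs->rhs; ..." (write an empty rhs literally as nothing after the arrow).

  | bbbbcbacc => bbbcbacc => bbcbacc => bcbacc => cbacc => cbcc => ccc
  | baa
  | aab
  | aaca => aca => ca

ac->c; bc->c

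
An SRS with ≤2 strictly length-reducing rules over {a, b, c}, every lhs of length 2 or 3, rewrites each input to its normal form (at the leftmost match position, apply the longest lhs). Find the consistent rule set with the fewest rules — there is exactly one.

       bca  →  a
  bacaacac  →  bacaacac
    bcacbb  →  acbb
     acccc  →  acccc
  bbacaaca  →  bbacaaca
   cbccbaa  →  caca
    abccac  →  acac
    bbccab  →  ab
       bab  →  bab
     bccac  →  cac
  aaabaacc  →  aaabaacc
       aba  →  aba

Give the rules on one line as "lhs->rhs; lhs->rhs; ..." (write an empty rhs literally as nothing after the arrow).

bc->; cba->ac

  | bca => a
  | bacaacac
  | bcacbb => acbb
  | acccc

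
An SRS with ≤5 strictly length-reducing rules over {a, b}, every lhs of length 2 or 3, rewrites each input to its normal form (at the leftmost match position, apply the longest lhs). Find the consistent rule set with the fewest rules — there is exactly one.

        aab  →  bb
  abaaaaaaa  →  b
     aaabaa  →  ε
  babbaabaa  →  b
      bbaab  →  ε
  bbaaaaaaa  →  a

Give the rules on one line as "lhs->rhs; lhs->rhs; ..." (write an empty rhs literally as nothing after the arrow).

aa->b; aaa->b; ba->; bab->

  | aab => bb
  | abaaaaaaa => aaaaaaa => baaaa => aaa => b
  | aaabaa => bbaa => ba => ε
  | babbaabaa => baabaa => abaa => aa => b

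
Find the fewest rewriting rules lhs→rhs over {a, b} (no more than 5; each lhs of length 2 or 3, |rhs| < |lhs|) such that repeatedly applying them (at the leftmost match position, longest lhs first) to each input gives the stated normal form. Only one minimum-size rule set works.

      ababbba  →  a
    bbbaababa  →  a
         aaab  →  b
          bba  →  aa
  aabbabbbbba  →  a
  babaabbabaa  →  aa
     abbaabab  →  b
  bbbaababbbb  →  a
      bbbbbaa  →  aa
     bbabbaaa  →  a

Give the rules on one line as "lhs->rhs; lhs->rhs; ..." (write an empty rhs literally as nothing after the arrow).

  | ababbba => babbba => abbba => bbba => aba => ba => a
  | bbbaababa => abaababa => baababa => aababa => ababa => baba => aba => ba => a
  | aaab => b
  | bba => aa

aaa->; ab->b; ba->a; bb->a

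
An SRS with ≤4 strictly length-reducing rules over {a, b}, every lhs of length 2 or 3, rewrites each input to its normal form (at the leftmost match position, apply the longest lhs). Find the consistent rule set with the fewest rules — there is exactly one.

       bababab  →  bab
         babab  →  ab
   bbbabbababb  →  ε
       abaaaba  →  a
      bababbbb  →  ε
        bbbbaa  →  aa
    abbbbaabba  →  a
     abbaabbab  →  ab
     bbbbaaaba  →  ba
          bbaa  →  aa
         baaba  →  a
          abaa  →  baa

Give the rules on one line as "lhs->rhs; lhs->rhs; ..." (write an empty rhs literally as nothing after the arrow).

  | bababab => bbabab => abab => bab
  | babab => bbab => ab
  | bbbabbababb => babbababb => bbbababb => bababb => bbabb => abb => bb => ε
  | abaaaba => baaaba => baaba => baba => bba => a

aba->ba; abb->bb; bb->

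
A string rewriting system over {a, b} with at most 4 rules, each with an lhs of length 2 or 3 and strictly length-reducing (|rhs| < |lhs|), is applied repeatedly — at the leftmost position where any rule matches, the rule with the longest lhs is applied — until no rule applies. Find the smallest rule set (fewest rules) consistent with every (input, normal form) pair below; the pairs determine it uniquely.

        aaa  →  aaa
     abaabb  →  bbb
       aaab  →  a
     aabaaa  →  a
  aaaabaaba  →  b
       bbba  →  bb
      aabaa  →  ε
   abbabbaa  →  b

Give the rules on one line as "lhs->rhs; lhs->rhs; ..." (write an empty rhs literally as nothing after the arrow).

  | aaa
  | abaabb => aabb => bbb
  | aaab => abb => a
  | aabaaa => bbaaa => baa => a

aab->bb; abb->a; ba->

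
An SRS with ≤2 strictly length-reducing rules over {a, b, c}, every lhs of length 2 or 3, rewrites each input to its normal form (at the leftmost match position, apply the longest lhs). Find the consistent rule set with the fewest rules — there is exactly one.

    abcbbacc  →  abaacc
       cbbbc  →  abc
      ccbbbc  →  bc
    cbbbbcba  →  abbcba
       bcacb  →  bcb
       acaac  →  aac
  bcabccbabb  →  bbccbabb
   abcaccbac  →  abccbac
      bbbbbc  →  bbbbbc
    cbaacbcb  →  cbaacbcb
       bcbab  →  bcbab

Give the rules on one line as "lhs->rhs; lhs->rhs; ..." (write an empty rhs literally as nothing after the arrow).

  | abcbbacc => abaacc
  | cbbbc => abc
  | ccbbbc => cabc => bc
  | cbbbbcba => abbcba

ca->; cbb->a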